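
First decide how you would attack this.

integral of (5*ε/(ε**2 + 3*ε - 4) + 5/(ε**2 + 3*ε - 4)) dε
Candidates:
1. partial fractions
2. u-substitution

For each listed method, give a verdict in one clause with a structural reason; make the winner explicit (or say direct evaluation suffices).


Best approach: partial fractions — rational integrand, reducible denominator ε**2 + 3*ε - 4: decompose first, integrate second.
- partial fractions: applies; the problem has the shape this method handles.
- u-substitution — no subexpression of the integrand pairs with its own derivative as a factor — individual terms may offer their own substitutions, but any change of variable covering the whole integral would have to be constructed from outside the expression.


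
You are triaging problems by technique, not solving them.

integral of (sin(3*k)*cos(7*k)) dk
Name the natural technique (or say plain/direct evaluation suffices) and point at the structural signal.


Verdict: a trigonometric identity — two sinusoids at different rates multiply in sin(3*k)*cos(7*k); the product-to-sum identity uncouples them.


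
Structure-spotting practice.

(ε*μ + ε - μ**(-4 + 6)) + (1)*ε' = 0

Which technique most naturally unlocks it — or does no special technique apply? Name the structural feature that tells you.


Diagnosis: a linear integrating factor — linear in the unknown with genuine forcing: multiply through by the exponential of the integrated coefficient and the left side closes into one derivative.


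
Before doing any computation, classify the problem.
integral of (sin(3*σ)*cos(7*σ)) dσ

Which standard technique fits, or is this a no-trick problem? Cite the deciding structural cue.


Technique: a trigonometric identity — distinct frequencies under one product (sin(3*σ)*cos(7*σ)): the product-to-sum identity is the systematic route to an integrable form.


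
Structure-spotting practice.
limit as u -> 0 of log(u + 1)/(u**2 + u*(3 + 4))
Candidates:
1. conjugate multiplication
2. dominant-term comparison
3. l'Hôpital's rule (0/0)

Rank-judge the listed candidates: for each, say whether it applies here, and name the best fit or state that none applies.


Best approach: l'Hôpital's rule (0/0) — substituting 0 gives 0 over 0; differentiate top and bottom once and re-evaluate. One could equally expand both pieces locally and compare leading terms; the rule does that in one stroke.
- conjugate multiplication: rationalization has no target — no divergent radical difference appears.
- dominant-term comparison — no ranking of term growth rates resolves the limit here.
- l'Hôpital's rule (0/0) — applies; the problem has the shape this method handles.


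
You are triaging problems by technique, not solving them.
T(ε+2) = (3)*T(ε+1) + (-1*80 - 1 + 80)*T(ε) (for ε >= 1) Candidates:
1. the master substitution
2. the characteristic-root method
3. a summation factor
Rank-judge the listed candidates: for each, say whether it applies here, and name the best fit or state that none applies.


Verdict: the characteristic-root method — shift-invariance with fixed coefficients calls for exponential trials; the characteristic polynomial finds every r^ε.
- the master substitution: the recursion steps by a constant offset, so exponential reindexing is pointless.
- the characteristic-root method: applicable, and directly so.
- a summation factor — a summation factor telescopes one-step recursions; this one carries higher-order memory.


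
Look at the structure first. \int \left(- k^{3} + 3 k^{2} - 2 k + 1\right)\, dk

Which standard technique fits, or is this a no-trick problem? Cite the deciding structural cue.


Verdict: no special technique — a term-by-term power-rule job in k; no substitution or rearrangement earns its keep here.


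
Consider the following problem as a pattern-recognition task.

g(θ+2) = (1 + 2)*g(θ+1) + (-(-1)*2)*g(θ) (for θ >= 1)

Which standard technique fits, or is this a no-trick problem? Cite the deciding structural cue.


Diagnosis: the characteristic-root method — every coefficient is a fixed number and the forcing is zero — substitute r^θ and read off the root equation.


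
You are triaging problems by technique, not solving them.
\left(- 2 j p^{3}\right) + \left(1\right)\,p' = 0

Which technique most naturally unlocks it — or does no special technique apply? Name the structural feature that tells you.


Diagnosis: separation of variables — all dependence on the two variables factors apart, the defining separable shape.


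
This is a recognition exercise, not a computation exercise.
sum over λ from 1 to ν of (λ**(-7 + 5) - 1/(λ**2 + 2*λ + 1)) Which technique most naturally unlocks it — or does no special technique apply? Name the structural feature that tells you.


Best approach: telescoping — each term adds λ**(-7 + 5) and subtracts the same expression advanced one index; that subtracted piece cancels against the next term's added copy — only the boundary terms survive.


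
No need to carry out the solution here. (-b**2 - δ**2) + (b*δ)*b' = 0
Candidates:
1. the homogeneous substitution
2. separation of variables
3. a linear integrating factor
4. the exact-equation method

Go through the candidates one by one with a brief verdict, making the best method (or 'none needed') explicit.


Method: the homogeneous substitution — scaling δ and b together leaves the slope fixed — it depends only on b/δ, so substitute the ratio. A Bernoulli substitution is a fair alternative on this equation directly; the homogeneous reading takes it as given.
- the homogeneous substitution — yes — fits the structure here.
- separation of variables: the two dependences are entangled, not a clean product of one-variable pieces.
- a linear integrating factor — a nonlinear term in the unknown puts this outside the integrating-factor template.
- the exact-equation method — exactness fails on the nose — the mixed partials do not match.


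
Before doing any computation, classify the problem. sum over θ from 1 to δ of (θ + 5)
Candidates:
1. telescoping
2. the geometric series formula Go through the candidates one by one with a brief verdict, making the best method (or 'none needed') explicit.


Method: no special technique — with only polynomial terms in θ present, the classical sum-of-powers identities are all you need.
- telescoping — writing out consecutive terms as given produces no pairwise cancellation.
- the geometric series formula — there is no constant term-to-term ratio.


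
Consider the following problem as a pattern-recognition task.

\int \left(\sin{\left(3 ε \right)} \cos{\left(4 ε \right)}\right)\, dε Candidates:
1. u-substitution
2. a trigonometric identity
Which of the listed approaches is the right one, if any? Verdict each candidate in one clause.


Diagnosis: a trigonometric identity — cross-frequency products like \sin{\left(3 ε \right)} \cos{\left(4 ε \right)} are the textbook product-to-sum case — the identity converts them to directly integrable sinusoids.
- u-substitution — no subexpression of the integrand pairs with its own derivative as a factor — individual terms may offer their own substitutions, but any change of variable covering the whole integral would have to be constructed from outside the expression.
- a trigonometric identity: applies; the problem has the shape this method handles.


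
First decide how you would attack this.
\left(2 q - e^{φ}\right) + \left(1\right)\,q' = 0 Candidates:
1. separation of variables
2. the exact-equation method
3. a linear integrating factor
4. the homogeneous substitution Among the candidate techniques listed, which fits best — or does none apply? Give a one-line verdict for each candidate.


Best approach: a linear integrating factor — the equation is linear in q with coefficient 2; multiplying by the integrating factor exp(∫2) makes the left side a perfect derivative.
- separation of variables — the two dependences are entangled, not a clean product of one-variable pieces.
- the exact-equation method — the cross partial derivatives disagree, so no single potential exists.
- a linear integrating factor — applicable, and directly so.
- the homogeneous substitution: the slope is not a function of the ratio of the variables alone.


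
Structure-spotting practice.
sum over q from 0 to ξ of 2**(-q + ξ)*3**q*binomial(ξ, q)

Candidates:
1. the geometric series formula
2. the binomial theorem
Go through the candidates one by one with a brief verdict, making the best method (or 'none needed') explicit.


Method: the binomial theorem — the summand is term q of a binomial expansion in 3 and 2; the whole sum is a single power.
- the geometric series formula — dividing successive terms gives an index-dependent quantity, not a constant.
- the binomial theorem — a fit — the right tool for this form.


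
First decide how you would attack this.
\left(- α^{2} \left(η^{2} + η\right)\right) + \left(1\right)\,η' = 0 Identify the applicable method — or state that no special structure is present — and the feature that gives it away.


Method: separation of variables — one side of the product carries the independent variable, the other the unknown — the textbook separation shape. A Bernoulli substitution applies to this equation as given; separation takes the same equation in its displayed form.


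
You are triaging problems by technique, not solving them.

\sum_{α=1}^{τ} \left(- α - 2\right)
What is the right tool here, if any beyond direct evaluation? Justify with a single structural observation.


Best approach: no special technique — constant-multiple powers of α with no cancellation partners and no common ratio — use the standard power-sum formulas.


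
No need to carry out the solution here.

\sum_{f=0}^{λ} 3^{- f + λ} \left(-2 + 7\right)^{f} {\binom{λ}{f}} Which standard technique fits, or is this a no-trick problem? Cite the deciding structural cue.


Method: the binomial theorem — the binomial coefficients weight matched powers of (-2 + 7) and 3, which is exactly the expansion of a binomial power.


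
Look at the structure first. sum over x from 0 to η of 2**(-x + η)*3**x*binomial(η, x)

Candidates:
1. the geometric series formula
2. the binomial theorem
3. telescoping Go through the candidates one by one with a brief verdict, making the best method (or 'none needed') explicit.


Best approach: the binomial theorem — binomial coefficients against complementary powers of 3 and 2: recognize the binomial expansion and resum.
- the geometric series formula: no single multiplier carries one term to the next throughout the sum.
- the binomial theorem: yes — fits the structure here.
- telescoping: writing out consecutive terms as given produces no pairwise cancellation.


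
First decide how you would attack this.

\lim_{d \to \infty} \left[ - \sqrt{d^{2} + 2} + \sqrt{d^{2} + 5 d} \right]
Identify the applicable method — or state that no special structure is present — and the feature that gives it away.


Technique: conjugate multiplication — neither \sqrt{d^{2} + 5 d} nor \sqrt{d^{2} + 2} converges alone, so rewrite their difference as a conjugate-rationalized quotient first.


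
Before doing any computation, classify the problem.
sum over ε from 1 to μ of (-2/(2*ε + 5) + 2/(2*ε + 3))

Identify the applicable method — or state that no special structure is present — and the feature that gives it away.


Technique: telescoping — write out three consecutive terms and watch the interior cancel: the advanced copy one term subtracts reappears as the very next term's leading piece, pair after pair.


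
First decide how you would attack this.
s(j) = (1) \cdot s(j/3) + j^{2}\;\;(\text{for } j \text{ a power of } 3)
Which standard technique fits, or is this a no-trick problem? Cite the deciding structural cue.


Best approach: the master substitution — the argument shrinks by the factor 3, so measure the index on a logarithmic scale and the recursion becomes a shift.


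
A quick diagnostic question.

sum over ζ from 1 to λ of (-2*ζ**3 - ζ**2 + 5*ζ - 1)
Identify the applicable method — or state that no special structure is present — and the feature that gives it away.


Verdict: no special technique — nothing telescopes and nothing is geometric; polynomial terms in ζ sum term by term.


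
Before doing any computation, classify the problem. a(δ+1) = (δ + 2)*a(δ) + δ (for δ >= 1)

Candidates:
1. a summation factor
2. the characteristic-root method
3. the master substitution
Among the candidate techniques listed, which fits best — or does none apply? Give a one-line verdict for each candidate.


Verdict: a summation factor — first-order, linear, moving coefficient δ + 2: the discrete analogue of an integrating factor handles it.
- a summation factor — a fit — the right tool for this form.
- the characteristic-root method: an index-dependent weight blocks the pure exponential ansatz.
- the master substitution: this is shift-type recursion, outside the divide-and-conquer template.


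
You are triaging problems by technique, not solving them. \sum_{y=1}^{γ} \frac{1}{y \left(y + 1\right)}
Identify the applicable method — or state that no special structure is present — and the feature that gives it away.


Verdict: telescoping — \frac{1}{y \left(y + 1\right)} is a collapsed telescope: expand it into simple fractions to see the cancellation.


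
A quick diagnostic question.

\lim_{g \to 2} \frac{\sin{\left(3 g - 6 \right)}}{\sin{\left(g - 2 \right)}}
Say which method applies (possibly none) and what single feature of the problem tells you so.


Best approach: l'Hôpital's rule (0/0) — numerator and denominator both vanish at 2 — a genuine 0/0 form, which is exactly when l'Hôpital applies. Expanding numerator and denominator to first order gives the same value — the rule automates exactly that.


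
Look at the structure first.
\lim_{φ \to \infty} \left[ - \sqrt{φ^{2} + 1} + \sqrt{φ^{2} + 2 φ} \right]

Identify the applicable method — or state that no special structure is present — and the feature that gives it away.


Verdict: conjugate multiplication — turning the difference into a conjugate-rationalized ratio makes the limit readable.


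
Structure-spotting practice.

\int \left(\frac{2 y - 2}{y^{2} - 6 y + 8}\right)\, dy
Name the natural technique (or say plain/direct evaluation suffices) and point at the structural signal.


Verdict: partial fractions — the integrand is a proper rational function and its denominator y^{2} - 6 y + 8 factors into distinct pieces, so it splits into simple fractions.


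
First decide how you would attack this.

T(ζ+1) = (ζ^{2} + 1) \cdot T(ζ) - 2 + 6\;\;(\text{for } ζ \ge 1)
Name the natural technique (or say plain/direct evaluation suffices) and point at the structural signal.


Diagnosis: a summation factor — because the multiplier ζ^{2} + 1 is index-dependent, divide through by its running product and sum the resulting differences.


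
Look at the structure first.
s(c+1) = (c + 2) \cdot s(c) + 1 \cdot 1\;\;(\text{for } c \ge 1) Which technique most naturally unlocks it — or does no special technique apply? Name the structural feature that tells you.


Best approach: a summation factor — one-term recursion with variable weight c + 2 is solved by product normalization, not by root-finding.


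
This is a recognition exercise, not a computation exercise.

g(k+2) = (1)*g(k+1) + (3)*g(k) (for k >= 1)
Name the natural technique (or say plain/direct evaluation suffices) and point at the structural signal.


Best approach: the characteristic-root method — try a geometric ansatz r^k: constant coefficients turn the recurrence into one polynomial equation in r.


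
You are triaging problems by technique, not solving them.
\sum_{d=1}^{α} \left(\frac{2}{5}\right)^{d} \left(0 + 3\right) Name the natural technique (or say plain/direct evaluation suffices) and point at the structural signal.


Best approach: the geometric series formula — term-over-term division gives \frac{2}{5} every time — index-free ratio, geometric sum formula applies.


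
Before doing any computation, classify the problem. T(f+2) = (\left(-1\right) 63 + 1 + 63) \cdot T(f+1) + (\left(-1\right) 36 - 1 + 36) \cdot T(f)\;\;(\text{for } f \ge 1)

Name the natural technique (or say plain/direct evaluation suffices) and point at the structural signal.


Diagnosis: the characteristic-root method — every coefficient is a fixed number and the forcing is zero — substitute r^f and read off the root equation.


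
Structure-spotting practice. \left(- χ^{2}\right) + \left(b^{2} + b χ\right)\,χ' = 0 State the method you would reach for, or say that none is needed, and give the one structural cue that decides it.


Best approach: the homogeneous substitution — solved for the derivative, the right side is unchanged under scaling b and χ together — it depends only on the ratio χ/b, so substitute a single ratio variable. A Bernoulli-style rewrite — possibly after exchanging which variable is treated as dependent — would work as well; the homogeneous substitution is the more immediate reading here.


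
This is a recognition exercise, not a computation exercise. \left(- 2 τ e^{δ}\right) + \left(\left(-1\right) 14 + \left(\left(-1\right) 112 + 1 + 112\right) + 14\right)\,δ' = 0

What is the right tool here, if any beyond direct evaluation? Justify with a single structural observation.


Verdict: separation of variables — solved for the derivative, the right side splits multiplicatively into a function of each variable alone — divide and integrate each side.


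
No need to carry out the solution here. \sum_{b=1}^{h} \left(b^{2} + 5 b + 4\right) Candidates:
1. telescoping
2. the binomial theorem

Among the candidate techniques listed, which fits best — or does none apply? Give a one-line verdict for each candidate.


Method: no special technique — constant-multiple powers of b with no cancellation partners and no common ratio — use the standard power-sum formulas.
- telescoping — as presented, consecutive terms share no shifted copy to cancel against — no rewrite is on display to change that.
- the binomial theorem — there is no pair of bases whose matched powers would reassemble into a single binomial power.


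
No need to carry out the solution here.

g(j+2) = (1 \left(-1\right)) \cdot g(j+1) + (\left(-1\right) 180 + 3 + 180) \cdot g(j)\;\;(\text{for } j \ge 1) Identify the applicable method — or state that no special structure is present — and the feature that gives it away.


Diagnosis: the characteristic-root method — this is the constant-coefficient homogeneous case — the whole solution in j reduces to a polynomial's roots.


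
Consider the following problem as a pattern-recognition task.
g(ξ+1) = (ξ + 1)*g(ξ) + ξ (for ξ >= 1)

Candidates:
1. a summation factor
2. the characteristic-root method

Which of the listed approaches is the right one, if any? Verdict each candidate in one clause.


Technique: a summation factor — one-term recursion with variable weight ξ + 1 is solved by product normalization, not by root-finding.
- a summation factor: a fit — the right tool for this form.
- the characteristic-root method: an index-dependent weight blocks the pure exponential ansatz.


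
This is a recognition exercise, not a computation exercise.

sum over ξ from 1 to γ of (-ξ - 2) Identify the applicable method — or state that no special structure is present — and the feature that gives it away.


Diagnosis: no special technique — with only polynomial terms in ξ present, the classical sum-of-powers identities are all you need.


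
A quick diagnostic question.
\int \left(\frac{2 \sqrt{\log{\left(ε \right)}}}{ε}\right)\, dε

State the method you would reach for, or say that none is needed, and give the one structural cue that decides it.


Verdict: u-substitution — read it as f(\log{\left(ε \right)}) times a constant multiple of d(\log{\left(ε \right)}): one substitution, u = \log{\left(ε \right)}, finishes it.


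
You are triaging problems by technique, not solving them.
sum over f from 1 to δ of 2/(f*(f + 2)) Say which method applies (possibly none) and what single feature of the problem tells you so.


Diagnosis: telescoping — the denominator's roots in 2/(f*(f + 2)) sit an integer apart: decomposition produces a self-cancelling chain.


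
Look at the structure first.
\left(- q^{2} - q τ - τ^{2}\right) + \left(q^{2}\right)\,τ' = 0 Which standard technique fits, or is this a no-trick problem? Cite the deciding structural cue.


Diagnosis: the homogeneous substitution — the slope's numerator and denominator have matching total degree, so it depends only on τ/q and the ratio substitution collapses it.


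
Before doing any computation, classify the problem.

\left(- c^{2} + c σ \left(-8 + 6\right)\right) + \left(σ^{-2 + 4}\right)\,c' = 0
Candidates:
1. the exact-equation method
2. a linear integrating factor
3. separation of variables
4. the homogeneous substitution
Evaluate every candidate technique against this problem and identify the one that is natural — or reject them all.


Method: the homogeneous substitution — the slope's numerator and denominator have matching total degree, so it depends only on c/σ and the ratio substitution collapses it. Rearranged, this also fits the Bernoulli template directly; the homogeneous substitution reads the structure without the rearrangement.
- the exact-equation method: the mixed-partials test fails on this split — it is not an exact differential as presented.
- a linear integrating factor: a nonlinear term in the unknown puts this outside the integrating-factor template.
- separation of variables — the two dependences are entangled, not a clean product of one-variable pieces.
- the homogeneous substitution: yes, a natural case for it.


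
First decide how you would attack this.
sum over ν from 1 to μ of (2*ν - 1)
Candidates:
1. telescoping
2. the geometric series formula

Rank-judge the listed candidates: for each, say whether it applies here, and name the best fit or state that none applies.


Verdict: no special technique — constant-multiple powers of ν with no cancellation partners and no common ratio — use the standard power-sum formulas.
- telescoping — the terms as presented offer no neighboring cancellation — a telescoping rewrite may exist, but the displayed structure does not hand one over.
- the geometric series formula: dividing successive terms gives an index-dependent quantity, not a constant.


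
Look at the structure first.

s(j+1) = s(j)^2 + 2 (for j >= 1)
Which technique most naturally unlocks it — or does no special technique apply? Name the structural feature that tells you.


Verdict: no special technique — the unknown sequence enters the update nonlinearly, so no linear method fits the recurrence as written — direct iteration remains.


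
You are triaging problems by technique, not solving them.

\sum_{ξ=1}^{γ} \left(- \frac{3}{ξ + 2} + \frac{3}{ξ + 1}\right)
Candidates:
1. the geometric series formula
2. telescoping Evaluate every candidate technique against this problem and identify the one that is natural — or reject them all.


Method: telescoping — spot the paired structure — each term adds \frac{3}{ξ + 1} and subtracts its successor value, which the next term restores: the definition of a telescoping chain.
- the geometric series formula — consecutive terms are not related by a fixed multiplier.
- telescoping — a fit — the right tool for this form.


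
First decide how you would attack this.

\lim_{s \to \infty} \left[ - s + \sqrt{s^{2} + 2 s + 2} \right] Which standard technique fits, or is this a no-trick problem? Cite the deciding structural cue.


Verdict: conjugate multiplication — both pieces blow up but their difference is finite; the conjugate trick rationalizes \sqrt{s^{2} + 2 s + 2} - s.


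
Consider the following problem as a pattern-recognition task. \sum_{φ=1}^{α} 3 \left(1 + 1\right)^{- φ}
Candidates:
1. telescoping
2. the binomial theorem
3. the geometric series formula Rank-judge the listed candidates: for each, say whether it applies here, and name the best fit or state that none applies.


Verdict: the geometric series formula — consecutive terms stand in a fixed index-free ratio — the geometric sum formula closes it.
- telescoping — as presented, consecutive terms share no shifted copy to cancel against — no rewrite is on display to change that.
- the binomial theorem: there is no pair of bases whose matched powers would reassemble into a single binomial power.
- the geometric series formula: yes, a natural case for it.


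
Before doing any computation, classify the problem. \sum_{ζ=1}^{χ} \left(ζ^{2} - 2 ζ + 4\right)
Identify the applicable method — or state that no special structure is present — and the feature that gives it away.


Verdict: no special technique — nothing telescopes and nothing is geometric; polynomial terms in ζ sum term by term.


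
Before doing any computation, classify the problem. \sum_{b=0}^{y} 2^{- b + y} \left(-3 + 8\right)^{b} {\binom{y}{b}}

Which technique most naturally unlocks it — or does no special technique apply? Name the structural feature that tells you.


Diagnosis: the binomial theorem — terms weighting {\binom{y}{b}} against matched powers of (-3 + 8) and 2 reassemble into ((-3 + 8) + 2)^y by the binomial theorem.


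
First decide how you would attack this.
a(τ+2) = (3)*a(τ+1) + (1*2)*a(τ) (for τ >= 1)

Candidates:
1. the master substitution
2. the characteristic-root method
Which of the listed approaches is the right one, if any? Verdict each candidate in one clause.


Verdict: the characteristic-root method — this is the constant-coefficient homogeneous case — the whole solution in τ reduces to a polynomial's roots.
- the master substitution: the recursion steps by a constant offset, so exponential reindexing is pointless.
- the characteristic-root method — applicable, and directly so.


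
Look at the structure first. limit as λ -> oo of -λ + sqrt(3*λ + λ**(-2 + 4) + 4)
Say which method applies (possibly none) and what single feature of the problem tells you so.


Method: conjugate multiplication — this difference gives up after one conjugate multiplication — the radical structure cancels against its conjugate.


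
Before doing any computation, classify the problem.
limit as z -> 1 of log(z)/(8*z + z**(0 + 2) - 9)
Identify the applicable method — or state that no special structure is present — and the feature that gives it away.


Technique: l'Hôpital's rule (0/0) — the 0/0 form at 1 is the signature situation for l'Hôpital's rule. One could equally expand both pieces locally and compare leading terms; the rule does that in one stroke.


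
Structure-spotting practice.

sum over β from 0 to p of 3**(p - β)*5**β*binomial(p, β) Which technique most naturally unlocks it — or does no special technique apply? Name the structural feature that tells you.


Best approach: the binomial theorem — the binomial coefficients weight matched powers of 5 and 3, which is exactly the expansion of a binomial power.


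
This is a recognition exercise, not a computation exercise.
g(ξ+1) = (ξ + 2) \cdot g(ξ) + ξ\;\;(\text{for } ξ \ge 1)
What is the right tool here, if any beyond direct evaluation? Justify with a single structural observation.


Technique: a summation factor — it is first-order linear but the coefficient ξ + 2 depends on the index, so multiply through by a summation factor to telescope it.


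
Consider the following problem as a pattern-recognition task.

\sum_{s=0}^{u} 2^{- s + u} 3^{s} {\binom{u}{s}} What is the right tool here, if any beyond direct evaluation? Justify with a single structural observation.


Method: the binomial theorem — {\binom{u}{s}} weighting matched powers of 3 and 2 is the expanded form of (3 + 2)^u — fold it back up.


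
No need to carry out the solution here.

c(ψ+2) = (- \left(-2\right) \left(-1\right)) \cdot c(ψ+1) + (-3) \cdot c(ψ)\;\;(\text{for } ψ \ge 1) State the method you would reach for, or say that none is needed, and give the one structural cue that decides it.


Technique: the characteristic-root method — the recurrence treats every index alike (constant coefficients, no forcing) — precisely the regime where r^ψ trials close it.


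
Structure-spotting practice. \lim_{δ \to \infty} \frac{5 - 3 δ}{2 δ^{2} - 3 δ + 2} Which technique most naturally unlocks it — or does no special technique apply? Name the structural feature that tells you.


Verdict: dominant-term comparison — at large δ only the top-degree terms survive; compare the leading terms and the limit falls out. Differentiating the expression as a single quotient would eventually settle it as well; matching dominant growth settles it immediately.


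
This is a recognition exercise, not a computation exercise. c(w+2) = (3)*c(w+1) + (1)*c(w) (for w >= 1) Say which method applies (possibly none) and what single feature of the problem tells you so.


Best approach: the characteristic-root method — shift-invariance with fixed coefficients calls for exponential trials; the characteristic polynomial finds every r^w.


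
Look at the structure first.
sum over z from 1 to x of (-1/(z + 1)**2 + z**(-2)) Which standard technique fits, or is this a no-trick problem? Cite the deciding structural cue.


Verdict: telescoping — consecutive terms evaluate one function at adjacent indices (z**(-2) is its current value): one term's tail is the next term's head, so the chain collapses.


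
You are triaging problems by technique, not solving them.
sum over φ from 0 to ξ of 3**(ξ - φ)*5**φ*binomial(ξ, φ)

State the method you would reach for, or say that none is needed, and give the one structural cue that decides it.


Technique: the binomial theorem — the binomial coefficients weight matched powers of 5 and 3, which is exactly the expansion of a binomial power.


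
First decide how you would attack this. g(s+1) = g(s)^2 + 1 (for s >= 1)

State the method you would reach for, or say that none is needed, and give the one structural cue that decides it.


Method: no special technique — the unknown sequence enters the update nonlinearly, so no linear method fits the recurrence as written — direct iteration remains.


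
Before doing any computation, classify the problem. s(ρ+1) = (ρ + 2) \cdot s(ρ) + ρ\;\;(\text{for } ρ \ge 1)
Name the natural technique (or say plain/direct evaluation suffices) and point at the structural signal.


Best approach: a summation factor — first-order, linear, moving coefficient ρ + 2: the discrete analogue of an integrating factor handles it.


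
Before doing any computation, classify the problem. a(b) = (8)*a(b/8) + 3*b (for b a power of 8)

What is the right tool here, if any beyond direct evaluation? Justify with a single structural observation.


Verdict: the master substitution — a divide-and-conquer shape: argument b/8, so change variables with b = 8^m and solve the linear version.


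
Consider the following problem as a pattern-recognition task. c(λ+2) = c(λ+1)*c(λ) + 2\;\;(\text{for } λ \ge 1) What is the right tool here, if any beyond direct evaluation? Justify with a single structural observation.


Diagnosis: no special technique — the map from one term to the next is curved, not linear, so linear closed-form machinery does not attach.


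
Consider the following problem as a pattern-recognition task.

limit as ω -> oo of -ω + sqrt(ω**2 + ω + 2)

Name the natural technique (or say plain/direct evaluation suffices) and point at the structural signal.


Method: conjugate multiplication — infinity minus infinity with a radical in play — multiply by the conjugate so the divergences of sqrt(ω**2 + ω + 2) and ω annihilate.


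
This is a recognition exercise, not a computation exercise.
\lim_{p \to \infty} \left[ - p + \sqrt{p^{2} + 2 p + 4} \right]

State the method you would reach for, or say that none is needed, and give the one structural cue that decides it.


Best approach: conjugate multiplication — an infinity-minus-infinity difference with a surviving radical — multiply by the conjugate to cancel the divergence.


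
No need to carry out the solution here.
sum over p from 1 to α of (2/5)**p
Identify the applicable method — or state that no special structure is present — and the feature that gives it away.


Best approach: the geometric series formula — each term is 2/5 times the previous one, so the geometric-series formula applies directly.


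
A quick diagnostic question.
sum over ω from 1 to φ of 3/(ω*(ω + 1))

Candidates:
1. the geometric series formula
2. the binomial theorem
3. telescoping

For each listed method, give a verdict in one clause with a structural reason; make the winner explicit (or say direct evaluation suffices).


Best approach: telescoping — 3/(ω*(ω + 1)) decomposes into shift-paired simple fractions; the series telescopes to finitely many boundary pieces.
- the geometric series formula — no single multiplier carries one term to the next throughout the sum.
- the binomial theorem: there is no sum-raised-to-a-power identity hiding in these terms.
- telescoping: applicable, and directly so.


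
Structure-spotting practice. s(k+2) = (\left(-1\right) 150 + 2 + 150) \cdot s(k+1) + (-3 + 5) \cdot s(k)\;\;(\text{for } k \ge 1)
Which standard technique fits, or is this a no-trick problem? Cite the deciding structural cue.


Best approach: the characteristic-root method — fixed numeric weights on consecutive terms and no forcing term added: the root method in its home territory.


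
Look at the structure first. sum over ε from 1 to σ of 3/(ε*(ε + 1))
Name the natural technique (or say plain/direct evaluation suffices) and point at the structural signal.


Verdict: telescoping — rewrite 3/(ε*(ε + 1)) as simple fractions and successive terms eat each other — only the edges survive.


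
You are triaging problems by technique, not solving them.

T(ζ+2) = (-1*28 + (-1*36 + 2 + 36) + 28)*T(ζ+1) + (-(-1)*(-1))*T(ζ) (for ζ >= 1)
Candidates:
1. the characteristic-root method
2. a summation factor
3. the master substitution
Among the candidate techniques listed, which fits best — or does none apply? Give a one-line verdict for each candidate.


Method: the characteristic-root method — no index-dependence in the weights and nothing inhomogeneous: classic characteristic-equation setup.
- the characteristic-root method — applies; the problem has the shape this method handles.
- a summation factor — a summation factor telescopes one-step recursions; this one carries higher-order memory.
- the master substitution: this is shift-type recursion, outside the divide-and-conquer template.


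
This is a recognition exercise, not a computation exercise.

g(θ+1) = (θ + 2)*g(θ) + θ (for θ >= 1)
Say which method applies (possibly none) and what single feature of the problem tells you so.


Best approach: a summation factor — one-term recursion with variable weight θ + 2 is solved by product normalization, not by root-finding.


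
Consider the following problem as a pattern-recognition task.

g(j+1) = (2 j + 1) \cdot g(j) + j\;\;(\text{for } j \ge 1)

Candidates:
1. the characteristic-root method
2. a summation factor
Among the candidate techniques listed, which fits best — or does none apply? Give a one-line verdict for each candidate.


Best approach: a summation factor — normalize by the running product of 2 j + 1: the left side becomes a difference, and differences sum.
- the characteristic-root method: the coefficients change with the index, which the root method cannot absorb.
- a summation factor: a fit — the right tool for this form.


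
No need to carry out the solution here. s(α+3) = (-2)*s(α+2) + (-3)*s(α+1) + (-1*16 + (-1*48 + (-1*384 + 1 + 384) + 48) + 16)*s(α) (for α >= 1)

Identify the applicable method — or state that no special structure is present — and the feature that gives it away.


Best approach: the characteristic-root method — the recurrence is linear and homogeneous with constant coefficients, so the ansatz r^α turns it into a polynomial equation for r.


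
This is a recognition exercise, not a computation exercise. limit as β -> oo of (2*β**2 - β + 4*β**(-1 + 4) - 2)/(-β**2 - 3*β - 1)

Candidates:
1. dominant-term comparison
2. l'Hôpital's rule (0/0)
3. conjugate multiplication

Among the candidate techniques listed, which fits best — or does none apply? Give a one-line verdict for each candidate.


Method: dominant-term comparison — as β grows, only the highest-degree terms matter — compare leading terms and read the limit off.
- dominant-term comparison — applicable, and directly so.
- l'Hôpital's rule (0/0) — viewed as a single quotient this runs to ∞/∞, not the 0/0 clash this candidate addresses; an at-infinity variant of the rule would resolve it, but comparing leading growth reads the answer without differentiating.
- conjugate multiplication — no divergent radical difference is present for a conjugate pair to cancel.


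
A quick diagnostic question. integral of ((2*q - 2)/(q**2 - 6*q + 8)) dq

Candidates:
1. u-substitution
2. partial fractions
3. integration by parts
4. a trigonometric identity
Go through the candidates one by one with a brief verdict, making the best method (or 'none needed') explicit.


Best approach: partial fractions — a proper rational integrand over the factorable q**2 - 6*q + 8: partial fractions reduce it to elementary pieces.
- u-substitution: no subexpression of the integrand serves as a whole-integral substitution inner — individual terms may offer their own, but none carries its derivative as a factor of the full integrand; a working change of variable would have to be constructed from outside the expression.
- partial fractions: yes — fits the structure here.
- integration by parts — no split into a nonconstant polynomial times one of the standard kernels — exp, sine, or cosine of a linear argument, or a logarithm — applies here.
- a trigonometric identity: no sine or cosine appears, so there is nothing for a trigonometric identity to act on.


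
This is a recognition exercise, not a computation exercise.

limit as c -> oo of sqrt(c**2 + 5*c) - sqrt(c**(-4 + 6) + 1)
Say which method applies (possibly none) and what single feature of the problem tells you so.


Technique: conjugate multiplication — the ∞ − ∞ radical form is the exact trigger for the conjugate maneuver.


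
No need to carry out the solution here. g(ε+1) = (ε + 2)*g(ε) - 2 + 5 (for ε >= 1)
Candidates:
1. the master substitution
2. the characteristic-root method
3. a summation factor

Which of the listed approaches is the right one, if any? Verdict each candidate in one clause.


Technique: a summation factor — one-term recursion with variable weight ε + 2 is solved by product normalization, not by root-finding.
- the master substitution — this is shift-type recursion, outside the divide-and-conquer template.
- the characteristic-root method: the coefficients vary with the index, breaking the constant-coefficient structure the method needs.
- a summation factor: yes, a natural case for it.


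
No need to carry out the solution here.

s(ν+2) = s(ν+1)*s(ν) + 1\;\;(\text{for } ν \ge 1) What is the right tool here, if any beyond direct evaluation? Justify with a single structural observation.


Diagnosis: no special technique — the unknown enters the rule nonlinearly, not as a weighted sum — no linear method is even well-posed.
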